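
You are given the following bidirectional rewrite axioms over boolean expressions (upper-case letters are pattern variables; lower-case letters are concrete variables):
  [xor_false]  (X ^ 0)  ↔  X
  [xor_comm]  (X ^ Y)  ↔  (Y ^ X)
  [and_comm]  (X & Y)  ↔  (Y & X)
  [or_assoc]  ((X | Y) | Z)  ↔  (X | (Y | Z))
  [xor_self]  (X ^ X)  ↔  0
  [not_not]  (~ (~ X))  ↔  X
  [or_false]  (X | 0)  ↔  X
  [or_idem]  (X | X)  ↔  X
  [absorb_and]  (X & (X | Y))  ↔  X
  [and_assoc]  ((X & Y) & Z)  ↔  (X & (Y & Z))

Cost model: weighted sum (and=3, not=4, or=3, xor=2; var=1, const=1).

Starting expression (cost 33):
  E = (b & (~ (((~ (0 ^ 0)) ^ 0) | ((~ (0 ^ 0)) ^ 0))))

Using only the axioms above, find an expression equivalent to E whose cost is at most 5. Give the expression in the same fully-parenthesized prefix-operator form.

(b & 0)   [cost 5]

(1) (((~ (0 ^ 0)) ^ 0) | ((~ (0 ^ 0)) ^ 0))  =[or_idem →]=  ((~ (0 ^ 0)) ^ 0)    ⊢ (b & (~ ((~ (0 ^ 0)) ^ 0)))
(2) ((~ (0 ^ 0)) ^ 0)  =[xor_false →]=  (~ (0 ^ 0))    ⊢ (b & (~ (~ (0 ^ 0))))
(3) (0 ^ 0)  =[xor_false →]=  0    ⊢ (b & (~ (~ 0)))
(4) (~ (~ 0))  =[not_not →]=  0    ⊢ cost 5, within 5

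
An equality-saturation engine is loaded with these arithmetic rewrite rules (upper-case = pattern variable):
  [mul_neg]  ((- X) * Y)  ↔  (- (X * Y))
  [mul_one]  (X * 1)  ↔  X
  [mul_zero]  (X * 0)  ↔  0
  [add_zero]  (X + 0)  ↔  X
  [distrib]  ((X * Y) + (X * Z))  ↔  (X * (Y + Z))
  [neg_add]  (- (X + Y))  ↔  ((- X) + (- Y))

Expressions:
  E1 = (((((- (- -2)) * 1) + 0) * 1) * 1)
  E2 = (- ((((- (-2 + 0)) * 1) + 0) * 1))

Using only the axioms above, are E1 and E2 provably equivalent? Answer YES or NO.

YES

(1) (((((- (- -2)) * 1) + 0) * 1) * 1)  =[mul_one →]=  ((((- (- -2)) * 1) + 0) * 1)
(2) ((((- (- -2)) * 1) + 0) * 1)  =[mul_one →]=  (((- (- -2)) * 1) + 0)
(3) (((- (- -2)) * 1) + 0)  =[add_zero →]=  ((- (- -2)) * 1)
(4) ((- (- -2)) * 1)  =[mul_one →]=  (- (- -2))
(5) (- -2)  =[mul_one ←]=  ((- -2) * 1)    ⊢ (- ((- -2) * 1))
(6) -2  =[add_zero ←]=  (-2 + 0)    ⊢ (- ((- (-2 + 0)) * 1))
(7) (- (-2 + 0))  =[mul_one ←]=  ((- (-2 + 0)) * 1)    ⊢ (- (((- (-2 + 0)) * 1) * 1))
(8) ((- (-2 + 0)) * 1)  =[add_zero ←]=  (((- (-2 + 0)) * 1) + 0)    ⊢ E2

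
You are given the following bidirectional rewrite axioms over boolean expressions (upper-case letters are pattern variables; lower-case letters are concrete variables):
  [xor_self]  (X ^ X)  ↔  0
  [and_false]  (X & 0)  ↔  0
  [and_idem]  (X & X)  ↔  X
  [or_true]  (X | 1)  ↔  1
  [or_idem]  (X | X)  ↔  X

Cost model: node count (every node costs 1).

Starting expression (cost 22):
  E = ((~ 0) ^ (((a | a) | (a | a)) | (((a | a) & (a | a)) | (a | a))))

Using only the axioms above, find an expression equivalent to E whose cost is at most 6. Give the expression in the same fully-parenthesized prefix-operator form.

((~ 0) ^ (a | a))   [cost 6]

(1) ((a | a) & (a | a))  =[and_idem →]=  (a | a)    ⊢ ((~ 0) ^ (((a | a) | (a | a)) | ((a | a) | (a | a))))
(2) (((a | a) | (a | a)) | ((a | a) | (a | a)))  =[or_idem →]=  ((a | a) | (a | a))    ⊢ ((~ 0) ^ ((a | a) | (a | a)))
(3) ((a | a) | (a | a))  =[or_idem →]=  (a | a)    ⊢ cost 6, within 6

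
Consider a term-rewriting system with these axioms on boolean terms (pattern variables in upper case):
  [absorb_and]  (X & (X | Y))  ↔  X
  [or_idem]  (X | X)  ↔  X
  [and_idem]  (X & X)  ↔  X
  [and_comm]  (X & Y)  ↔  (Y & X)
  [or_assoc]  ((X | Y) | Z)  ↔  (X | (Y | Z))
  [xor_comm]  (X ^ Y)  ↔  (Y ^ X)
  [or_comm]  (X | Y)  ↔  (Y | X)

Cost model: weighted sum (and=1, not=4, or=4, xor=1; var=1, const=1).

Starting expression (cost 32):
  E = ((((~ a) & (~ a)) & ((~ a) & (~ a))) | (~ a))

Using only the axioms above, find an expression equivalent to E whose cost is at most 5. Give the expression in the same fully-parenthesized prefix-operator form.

(~ a)   [cost 5]

(1) (((~ a) & (~ a)) & ((~ a) & (~ a)))  =[and_idem →]=  ((~ a) & (~ a))    ⊢ (((~ a) & (~ a)) | (~ a))
(2) ((~ a) & (~ a))  =[and_idem →]=  (~ a)    ⊢ ((~ a) | (~ a))
(3) ((~ a) | (~ a))  =[or_idem →]=  (~ a)    ⊢ cost 5, within 5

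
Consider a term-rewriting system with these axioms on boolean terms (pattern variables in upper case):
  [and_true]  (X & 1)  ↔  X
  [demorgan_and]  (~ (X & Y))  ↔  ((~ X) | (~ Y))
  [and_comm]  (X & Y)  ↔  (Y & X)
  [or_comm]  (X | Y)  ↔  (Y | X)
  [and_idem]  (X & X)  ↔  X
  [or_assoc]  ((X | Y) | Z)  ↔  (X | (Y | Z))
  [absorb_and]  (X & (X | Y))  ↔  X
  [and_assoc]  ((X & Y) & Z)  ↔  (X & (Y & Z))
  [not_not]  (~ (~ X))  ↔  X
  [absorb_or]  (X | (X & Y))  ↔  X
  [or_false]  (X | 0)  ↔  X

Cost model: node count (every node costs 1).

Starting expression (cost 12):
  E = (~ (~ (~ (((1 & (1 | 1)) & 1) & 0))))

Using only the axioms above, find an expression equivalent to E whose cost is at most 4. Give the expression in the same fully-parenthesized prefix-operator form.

(~ (1 & 0))   [cost 4]

step 1: absorb_and (→) rewrites (1 & (1 | 1)) into 1, now (~ (~ (~ ((1 & 1) & 0))))
step 2: and_idem (→) rewrites (1 & 1) into 1, now (~ (~ (~ (1 & 0))))
step 3: not_not (→) rewrites (~ (~ (~ (1 & 0)))) into (~ (1 & 0)), reaching cost 4 (bound 4)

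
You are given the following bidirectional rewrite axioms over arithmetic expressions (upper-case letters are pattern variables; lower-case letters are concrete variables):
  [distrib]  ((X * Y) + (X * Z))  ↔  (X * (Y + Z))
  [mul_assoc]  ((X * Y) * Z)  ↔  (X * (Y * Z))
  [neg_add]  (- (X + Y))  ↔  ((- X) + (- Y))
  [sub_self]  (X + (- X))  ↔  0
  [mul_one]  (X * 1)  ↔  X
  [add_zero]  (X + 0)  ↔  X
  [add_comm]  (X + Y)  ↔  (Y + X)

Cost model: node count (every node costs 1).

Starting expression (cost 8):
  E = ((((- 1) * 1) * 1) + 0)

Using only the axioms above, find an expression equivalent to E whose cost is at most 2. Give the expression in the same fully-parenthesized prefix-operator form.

1. [mul_one →] (((- 1) * 1) * 1)  →  ((- 1) * 1);  E = (((- 1) * 1) + 0)
2. [add_zero →] (((- 1) * 1) + 0)  →  ((- 1) * 1)
3. [mul_one →] ((- 1) * 1)  →  (- 1);  cost 2 ≤ 2, done

(- 1)   [cost 2]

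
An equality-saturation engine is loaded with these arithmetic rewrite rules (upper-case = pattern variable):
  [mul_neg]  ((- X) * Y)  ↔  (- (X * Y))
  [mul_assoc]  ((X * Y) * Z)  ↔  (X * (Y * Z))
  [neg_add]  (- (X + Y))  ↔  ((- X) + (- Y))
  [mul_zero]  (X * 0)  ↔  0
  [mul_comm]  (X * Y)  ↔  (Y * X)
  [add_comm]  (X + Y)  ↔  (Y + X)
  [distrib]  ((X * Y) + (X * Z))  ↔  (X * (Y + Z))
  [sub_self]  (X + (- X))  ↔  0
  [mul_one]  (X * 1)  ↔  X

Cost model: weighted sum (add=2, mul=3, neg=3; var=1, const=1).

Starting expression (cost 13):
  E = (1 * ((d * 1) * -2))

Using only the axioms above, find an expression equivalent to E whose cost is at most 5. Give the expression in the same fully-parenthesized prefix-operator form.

(d * -2)   [cost 5]

(1) (d * 1)  =[mul_one →]=  d    ⊢ (1 * (d * -2))
(2) (1 * (d * -2))  =[mul_comm →]=  ((d * -2) * 1)
(3) ((d * -2) * 1)  =[mul_assoc →]=  (d * (-2 * 1))
(4) (-2 * 1)  =[mul_one →]=  -2    ⊢ cost 5, within 5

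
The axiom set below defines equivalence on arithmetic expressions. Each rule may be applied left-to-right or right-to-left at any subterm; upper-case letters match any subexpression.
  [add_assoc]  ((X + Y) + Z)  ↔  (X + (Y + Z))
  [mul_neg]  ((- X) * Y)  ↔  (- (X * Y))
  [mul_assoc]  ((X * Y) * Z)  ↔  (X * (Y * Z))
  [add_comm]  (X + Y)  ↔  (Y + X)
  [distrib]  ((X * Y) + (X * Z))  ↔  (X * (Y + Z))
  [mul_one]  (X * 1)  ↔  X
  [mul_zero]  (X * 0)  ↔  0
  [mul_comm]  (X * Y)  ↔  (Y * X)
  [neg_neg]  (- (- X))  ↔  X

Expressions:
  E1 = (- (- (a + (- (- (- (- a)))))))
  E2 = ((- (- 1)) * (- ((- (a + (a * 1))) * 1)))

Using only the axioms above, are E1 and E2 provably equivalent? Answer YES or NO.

1. [neg_neg →] (- (- a))  →  a;  E1 = (- (- (a + (- (- a)))))
2. [neg_neg →] (- (- (a + (- (- a)))))  →  (a + (- (- a)))
3. [neg_neg →] (- (- a))  →  a;  E1 = (a + a)
4. [neg_neg ←] (a + a)  →  (- (- (a + a)))
5. [mul_one ←] (- (- (a + a)))  →  ((- (- (a + a))) * 1)
6. [mul_one ←] (- (a + a))  →  ((- (a + a)) * 1);  E1 = ((- ((- (a + a)) * 1)) * 1)
7. [mul_comm →] ((- ((- (a + a)) * 1)) * 1)  →  (1 * (- ((- (a + a)) * 1)))
8. [neg_neg ←] 1  →  (- (- 1));  E1 = ((- (- 1)) * (- ((- (a + a)) * 1)))
9. [mul_one ←] a  →  (a * 1);  this is E2

YES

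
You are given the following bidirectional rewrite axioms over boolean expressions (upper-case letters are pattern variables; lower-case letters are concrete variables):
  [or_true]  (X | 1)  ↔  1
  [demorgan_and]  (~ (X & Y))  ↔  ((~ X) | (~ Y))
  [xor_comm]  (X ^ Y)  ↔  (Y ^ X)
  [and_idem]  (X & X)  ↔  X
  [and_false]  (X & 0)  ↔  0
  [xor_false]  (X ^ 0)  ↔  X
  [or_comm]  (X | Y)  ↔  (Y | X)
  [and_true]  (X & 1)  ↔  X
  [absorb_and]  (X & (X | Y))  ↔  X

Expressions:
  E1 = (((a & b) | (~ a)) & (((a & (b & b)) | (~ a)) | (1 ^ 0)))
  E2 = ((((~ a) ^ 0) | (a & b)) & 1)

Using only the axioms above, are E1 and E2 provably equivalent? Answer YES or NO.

YES

step 1: and_idem (→) rewrites (b & b) into b, now (((a & b) | (~ a)) & (((a & b) | (~ a)) | (1 ^ 0)))
step 2: xor_false (→) rewrites (1 ^ 0) into 1, now (((a & b) | (~ a)) & (((a & b) | (~ a)) | 1))
step 3: absorb_and (→) rewrites (((a & b) | (~ a)) & (((a & b) | (~ a)) | 1)) into ((a & b) | (~ a))
step 4: or_comm (→) rewrites ((a & b) | (~ a)) into ((~ a) | (a & b))
step 5: and_true (←) rewrites ((~ a) | (a & b)) into (((~ a) | (a & b)) & 1)
step 6: xor_false (←) rewrites (~ a) into ((~ a) ^ 0), which is E2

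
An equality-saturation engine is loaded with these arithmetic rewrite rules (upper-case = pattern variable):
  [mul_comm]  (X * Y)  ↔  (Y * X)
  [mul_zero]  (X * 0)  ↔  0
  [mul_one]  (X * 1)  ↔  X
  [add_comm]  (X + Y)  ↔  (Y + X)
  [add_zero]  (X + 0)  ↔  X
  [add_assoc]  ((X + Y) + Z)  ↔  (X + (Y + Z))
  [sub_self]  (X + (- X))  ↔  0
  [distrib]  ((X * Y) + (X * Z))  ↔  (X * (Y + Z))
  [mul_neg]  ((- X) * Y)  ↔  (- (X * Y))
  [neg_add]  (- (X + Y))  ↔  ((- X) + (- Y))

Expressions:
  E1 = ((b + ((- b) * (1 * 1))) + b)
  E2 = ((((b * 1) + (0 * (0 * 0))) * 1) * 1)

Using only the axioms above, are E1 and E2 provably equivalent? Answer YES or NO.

YES

step 1: mul_one (→) rewrites (1 * 1) into 1, now ((b + ((- b) * 1)) + b)
step 2: mul_one (→) rewrites ((- b) * 1) into (- b), now ((b + (- b)) + b)
step 3: sub_self (→) rewrites (b + (- b)) into 0, now (0 + b)
step 4: add_comm (→) rewrites (0 + b) into (b + 0)
step 5: mul_one (←) rewrites (b + 0) into ((b + 0) * 1)
step 6: mul_one (←) rewrites ((b + 0) * 1) into (((b + 0) * 1) * 1)
step 7: mul_zero (←) rewrites 0 into (0 * 0), now (((b + (0 * 0)) * 1) * 1)
step 8: mul_one (←) rewrites b into (b * 1), now ((((b * 1) + (0 * 0)) * 1) * 1)
step 9: mul_zero (←) rewrites 0 into (0 * 0), which is E2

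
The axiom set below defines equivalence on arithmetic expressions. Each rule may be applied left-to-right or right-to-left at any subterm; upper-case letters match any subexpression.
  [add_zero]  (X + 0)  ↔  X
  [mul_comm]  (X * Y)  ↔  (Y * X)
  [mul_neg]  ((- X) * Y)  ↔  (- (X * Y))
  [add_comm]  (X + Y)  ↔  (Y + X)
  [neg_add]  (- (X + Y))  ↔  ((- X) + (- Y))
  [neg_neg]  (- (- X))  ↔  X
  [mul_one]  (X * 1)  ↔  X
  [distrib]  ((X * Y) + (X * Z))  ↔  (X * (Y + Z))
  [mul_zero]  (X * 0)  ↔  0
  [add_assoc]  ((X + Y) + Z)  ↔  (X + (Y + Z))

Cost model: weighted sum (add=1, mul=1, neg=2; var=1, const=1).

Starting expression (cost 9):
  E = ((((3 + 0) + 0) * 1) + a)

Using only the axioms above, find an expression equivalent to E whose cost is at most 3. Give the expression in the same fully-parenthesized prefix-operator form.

step 1: add_zero (→) rewrites (3 + 0) into 3, now (((3 + 0) * 1) + a)
step 2: add_zero (→) rewrites (3 + 0) into 3, now ((3 * 1) + a)
step 3: add_comm (→) rewrites ((3 * 1) + a) into (a + (3 * 1))
step 4: mul_one (→) rewrites (3 * 1) into 3, reaching cost 3 (bound 3)

(a + 3)   [cost 3]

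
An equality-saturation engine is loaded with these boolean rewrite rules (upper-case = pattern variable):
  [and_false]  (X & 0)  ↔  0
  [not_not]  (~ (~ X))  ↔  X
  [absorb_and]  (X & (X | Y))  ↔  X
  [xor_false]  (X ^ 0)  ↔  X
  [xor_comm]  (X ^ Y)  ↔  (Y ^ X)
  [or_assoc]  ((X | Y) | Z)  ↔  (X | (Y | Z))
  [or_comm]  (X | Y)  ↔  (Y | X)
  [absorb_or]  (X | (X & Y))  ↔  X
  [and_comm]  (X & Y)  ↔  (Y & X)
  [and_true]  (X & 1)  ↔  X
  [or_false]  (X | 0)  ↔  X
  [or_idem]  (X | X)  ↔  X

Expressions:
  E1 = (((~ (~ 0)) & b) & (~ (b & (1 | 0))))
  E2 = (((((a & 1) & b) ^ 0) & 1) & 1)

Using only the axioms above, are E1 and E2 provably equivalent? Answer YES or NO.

The axioms are sound identities: if E1 ↔* E2 then E1 and E2 evaluate identically under any assignment.
Under a=1, b=1: E1 evaluates to 0, E2 to 1. Distinct ⇒ no rewrite sequence connects them.

NO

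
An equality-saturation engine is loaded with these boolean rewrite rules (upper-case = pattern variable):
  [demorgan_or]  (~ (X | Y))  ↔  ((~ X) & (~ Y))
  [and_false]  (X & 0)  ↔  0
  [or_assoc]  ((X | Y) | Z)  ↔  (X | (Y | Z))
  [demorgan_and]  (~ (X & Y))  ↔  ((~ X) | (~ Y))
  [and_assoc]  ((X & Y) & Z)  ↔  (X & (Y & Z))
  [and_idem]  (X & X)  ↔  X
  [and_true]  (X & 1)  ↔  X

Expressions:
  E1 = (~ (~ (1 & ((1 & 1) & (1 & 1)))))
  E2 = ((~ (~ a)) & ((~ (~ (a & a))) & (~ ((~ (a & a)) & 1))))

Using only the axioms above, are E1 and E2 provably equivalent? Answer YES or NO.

The axioms are sound identities: if E1 ↔* E2 then E1 and E2 evaluate identically under any assignment.
Under a=0: E1 evaluates to 1, E2 to 0. Distinct ⇒ no rewrite sequence connects them.

NO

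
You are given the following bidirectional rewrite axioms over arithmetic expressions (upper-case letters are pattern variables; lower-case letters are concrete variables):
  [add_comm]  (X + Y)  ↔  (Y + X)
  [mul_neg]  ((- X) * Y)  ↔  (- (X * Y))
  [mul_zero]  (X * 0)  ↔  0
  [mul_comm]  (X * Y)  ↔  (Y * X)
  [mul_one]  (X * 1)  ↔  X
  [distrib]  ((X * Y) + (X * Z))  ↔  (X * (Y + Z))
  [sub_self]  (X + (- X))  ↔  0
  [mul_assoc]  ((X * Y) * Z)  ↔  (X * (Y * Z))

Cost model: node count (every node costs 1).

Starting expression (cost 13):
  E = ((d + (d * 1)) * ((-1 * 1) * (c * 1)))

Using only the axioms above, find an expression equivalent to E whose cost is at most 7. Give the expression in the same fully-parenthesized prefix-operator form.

1. [mul_one →] (-1 * 1)  →  -1;  E = ((d + (d * 1)) * (-1 * (c * 1)))
2. [mul_one →] (c * 1)  →  c;  E = ((d + (d * 1)) * (-1 * c))
3. [mul_one →] (d * 1)  →  d;  cost 7 ≤ 7, done

((d + d) * (-1 * c))   [cost 7]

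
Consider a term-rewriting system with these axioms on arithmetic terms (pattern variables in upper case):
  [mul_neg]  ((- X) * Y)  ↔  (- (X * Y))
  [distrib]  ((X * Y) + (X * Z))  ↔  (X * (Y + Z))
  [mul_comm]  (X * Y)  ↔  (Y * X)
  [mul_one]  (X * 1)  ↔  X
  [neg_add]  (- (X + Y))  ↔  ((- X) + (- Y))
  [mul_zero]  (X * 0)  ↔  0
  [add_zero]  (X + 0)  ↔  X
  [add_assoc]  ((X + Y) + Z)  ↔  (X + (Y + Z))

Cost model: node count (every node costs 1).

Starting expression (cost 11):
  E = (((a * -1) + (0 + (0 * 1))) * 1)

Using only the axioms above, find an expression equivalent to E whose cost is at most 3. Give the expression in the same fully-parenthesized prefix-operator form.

(a * -1)   [cost 3]

1. [mul_one →] (0 * 1)  →  0;  E = (((a * -1) + (0 + 0)) * 1)
2. [add_zero →] (0 + 0)  →  0;  E = (((a * -1) + 0) * 1)
3. [mul_one →] (((a * -1) + 0) * 1)  →  ((a * -1) + 0)
4. [add_zero →] ((a * -1) + 0)  →  (a * -1);  cost 3 ≤ 3, done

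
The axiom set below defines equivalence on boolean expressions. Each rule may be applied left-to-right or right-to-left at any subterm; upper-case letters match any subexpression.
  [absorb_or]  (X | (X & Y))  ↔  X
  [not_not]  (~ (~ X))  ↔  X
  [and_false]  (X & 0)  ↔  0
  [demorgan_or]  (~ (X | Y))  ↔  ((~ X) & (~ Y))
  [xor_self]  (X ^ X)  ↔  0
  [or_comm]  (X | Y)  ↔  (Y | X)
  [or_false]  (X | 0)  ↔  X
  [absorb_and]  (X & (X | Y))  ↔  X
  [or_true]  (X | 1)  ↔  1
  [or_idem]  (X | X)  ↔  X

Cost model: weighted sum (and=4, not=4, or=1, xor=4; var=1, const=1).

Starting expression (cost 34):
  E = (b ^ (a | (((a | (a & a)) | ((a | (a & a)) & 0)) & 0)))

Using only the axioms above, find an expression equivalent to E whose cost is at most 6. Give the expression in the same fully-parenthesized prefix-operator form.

(b ^ a)   [cost 6]

(1) ((a | (a & a)) | ((a | (a & a)) & 0))  =[absorb_or →]=  (a | (a & a))    ⊢ (b ^ (a | ((a | (a & a)) & 0)))
(2) (a | (a & a))  =[absorb_or →]=  a    ⊢ (b ^ (a | (a & 0)))
(3) (a | (a & 0))  =[absorb_or →]=  a    ⊢ cost 6, within 6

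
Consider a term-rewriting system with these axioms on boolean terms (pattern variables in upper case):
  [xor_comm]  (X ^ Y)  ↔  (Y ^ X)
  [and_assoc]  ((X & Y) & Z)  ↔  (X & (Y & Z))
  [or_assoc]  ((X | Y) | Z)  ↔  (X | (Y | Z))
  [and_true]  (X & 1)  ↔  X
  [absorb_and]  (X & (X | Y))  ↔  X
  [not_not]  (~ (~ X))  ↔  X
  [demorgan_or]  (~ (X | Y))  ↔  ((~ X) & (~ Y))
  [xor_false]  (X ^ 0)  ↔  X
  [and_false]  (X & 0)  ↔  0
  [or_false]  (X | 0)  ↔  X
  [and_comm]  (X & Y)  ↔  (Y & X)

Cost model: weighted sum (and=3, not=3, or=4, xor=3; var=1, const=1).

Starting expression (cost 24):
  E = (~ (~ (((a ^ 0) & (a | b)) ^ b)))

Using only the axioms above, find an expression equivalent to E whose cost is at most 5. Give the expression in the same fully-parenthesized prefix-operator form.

(a ^ b)   [cost 5]

step 1: not_not (→) rewrites (~ (~ (((a ^ 0) & (a | b)) ^ b))) into (((a ^ 0) & (a | b)) ^ b)
step 2: xor_false (→) rewrites (a ^ 0) into a, now ((a & (a | b)) ^ b)
step 3: absorb_and (→) rewrites (a & (a | b)) into a, reaching cost 5 (bound 5)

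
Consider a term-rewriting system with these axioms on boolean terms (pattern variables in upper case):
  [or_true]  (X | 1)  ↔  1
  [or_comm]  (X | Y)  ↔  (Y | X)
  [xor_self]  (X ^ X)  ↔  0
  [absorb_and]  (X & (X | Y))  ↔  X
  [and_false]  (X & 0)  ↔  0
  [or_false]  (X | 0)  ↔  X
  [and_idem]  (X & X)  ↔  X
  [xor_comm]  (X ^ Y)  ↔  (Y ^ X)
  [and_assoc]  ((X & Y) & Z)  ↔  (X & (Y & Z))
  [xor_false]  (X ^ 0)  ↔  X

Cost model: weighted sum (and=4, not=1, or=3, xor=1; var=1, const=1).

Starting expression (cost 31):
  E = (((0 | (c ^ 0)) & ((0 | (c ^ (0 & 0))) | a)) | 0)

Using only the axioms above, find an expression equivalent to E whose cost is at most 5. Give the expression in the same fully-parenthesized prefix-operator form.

(0 | c)   [cost 5]

step 1: and_idem (→) rewrites (0 & 0) into 0, now (((0 | (c ^ 0)) & ((0 | (c ^ 0)) | a)) | 0)
step 2: absorb_and (→) rewrites ((0 | (c ^ 0)) & ((0 | (c ^ 0)) | a)) into (0 | (c ^ 0)), now ((0 | (c ^ 0)) | 0)
step 3: or_false (→) rewrites ((0 | (c ^ 0)) | 0) into (0 | (c ^ 0))
step 4: xor_false (→) rewrites (c ^ 0) into c, reaching cost 5 (bound 5)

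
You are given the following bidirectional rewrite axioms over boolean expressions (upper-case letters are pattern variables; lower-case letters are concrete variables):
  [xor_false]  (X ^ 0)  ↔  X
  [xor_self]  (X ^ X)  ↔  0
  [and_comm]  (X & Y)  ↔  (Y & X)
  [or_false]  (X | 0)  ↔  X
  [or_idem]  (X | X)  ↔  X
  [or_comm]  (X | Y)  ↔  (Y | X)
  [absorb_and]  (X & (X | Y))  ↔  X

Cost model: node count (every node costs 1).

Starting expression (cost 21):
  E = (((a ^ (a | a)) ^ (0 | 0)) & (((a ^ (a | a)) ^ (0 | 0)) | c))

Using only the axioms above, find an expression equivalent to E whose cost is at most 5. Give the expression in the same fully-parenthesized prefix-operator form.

((a ^ a) ^ 0)   [cost 5]

step 1: absorb_and (→) rewrites (((a ^ (a | a)) ^ (0 | 0)) & (((a ^ (a | a)) ^ (0 | 0)) | c)) into ((a ^ (a | a)) ^ (0 | 0))
step 2: or_false (→) rewrites (0 | 0) into 0, now ((a ^ (a | a)) ^ 0)
step 3: or_idem (→) rewrites (a | a) into a, reaching cost 5 (bound 5)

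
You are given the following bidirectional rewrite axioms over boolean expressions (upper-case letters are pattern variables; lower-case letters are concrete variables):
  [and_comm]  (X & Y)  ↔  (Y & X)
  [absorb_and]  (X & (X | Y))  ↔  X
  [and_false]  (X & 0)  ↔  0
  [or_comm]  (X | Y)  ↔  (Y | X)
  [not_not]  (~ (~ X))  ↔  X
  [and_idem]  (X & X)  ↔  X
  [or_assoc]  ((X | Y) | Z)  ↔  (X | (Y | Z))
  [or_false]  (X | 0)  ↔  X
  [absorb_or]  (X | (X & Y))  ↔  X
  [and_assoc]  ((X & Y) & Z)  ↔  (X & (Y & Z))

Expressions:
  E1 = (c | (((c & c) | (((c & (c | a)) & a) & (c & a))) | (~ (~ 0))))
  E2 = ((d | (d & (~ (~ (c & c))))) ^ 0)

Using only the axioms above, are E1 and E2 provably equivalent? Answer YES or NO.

NO

The axioms are sound identities: if E1 ↔* E2 then E1 and E2 evaluate identically under any assignment.
Under a=0, c=0, d=1: E1 evaluates to 0, E2 to 1. Distinct ⇒ no rewrite sequence connects them.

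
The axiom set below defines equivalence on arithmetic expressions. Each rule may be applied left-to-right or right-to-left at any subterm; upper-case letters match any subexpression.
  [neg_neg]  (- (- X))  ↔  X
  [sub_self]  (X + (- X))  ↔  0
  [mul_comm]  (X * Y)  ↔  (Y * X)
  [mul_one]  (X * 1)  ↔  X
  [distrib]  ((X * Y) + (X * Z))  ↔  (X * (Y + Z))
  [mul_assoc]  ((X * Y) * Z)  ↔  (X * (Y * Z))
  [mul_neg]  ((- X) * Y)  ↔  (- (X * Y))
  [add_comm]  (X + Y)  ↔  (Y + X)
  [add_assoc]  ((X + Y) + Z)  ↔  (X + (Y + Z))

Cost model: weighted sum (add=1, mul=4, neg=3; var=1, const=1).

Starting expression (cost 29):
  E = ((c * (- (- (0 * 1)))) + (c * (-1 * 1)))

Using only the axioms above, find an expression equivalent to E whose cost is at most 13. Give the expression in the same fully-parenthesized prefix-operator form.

((c * 0) + (c * -1))   [cost 13]

step 1: neg_neg (→) rewrites (- (- (0 * 1))) into (0 * 1), now ((c * (0 * 1)) + (c * (-1 * 1)))
step 2: mul_one (→) rewrites (0 * 1) into 0, now ((c * 0) + (c * (-1 * 1)))
step 3: mul_one (→) rewrites (-1 * 1) into -1, reaching cost 13 (bound 13)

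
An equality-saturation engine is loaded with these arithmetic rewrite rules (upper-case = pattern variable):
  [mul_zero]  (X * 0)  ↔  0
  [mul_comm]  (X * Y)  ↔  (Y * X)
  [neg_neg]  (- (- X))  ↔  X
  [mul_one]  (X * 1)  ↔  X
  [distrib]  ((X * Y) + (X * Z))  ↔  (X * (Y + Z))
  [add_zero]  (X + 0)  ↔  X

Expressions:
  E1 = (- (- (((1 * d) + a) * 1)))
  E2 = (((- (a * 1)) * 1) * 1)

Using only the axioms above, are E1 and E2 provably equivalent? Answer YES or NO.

Every axiom is a valid identity, so a rewrite proof would force E1 and E2 to agree under every assignment.
At a=0, d=1: E1 = 1 but E2 = 0; they differ, so no derivation exists.

NO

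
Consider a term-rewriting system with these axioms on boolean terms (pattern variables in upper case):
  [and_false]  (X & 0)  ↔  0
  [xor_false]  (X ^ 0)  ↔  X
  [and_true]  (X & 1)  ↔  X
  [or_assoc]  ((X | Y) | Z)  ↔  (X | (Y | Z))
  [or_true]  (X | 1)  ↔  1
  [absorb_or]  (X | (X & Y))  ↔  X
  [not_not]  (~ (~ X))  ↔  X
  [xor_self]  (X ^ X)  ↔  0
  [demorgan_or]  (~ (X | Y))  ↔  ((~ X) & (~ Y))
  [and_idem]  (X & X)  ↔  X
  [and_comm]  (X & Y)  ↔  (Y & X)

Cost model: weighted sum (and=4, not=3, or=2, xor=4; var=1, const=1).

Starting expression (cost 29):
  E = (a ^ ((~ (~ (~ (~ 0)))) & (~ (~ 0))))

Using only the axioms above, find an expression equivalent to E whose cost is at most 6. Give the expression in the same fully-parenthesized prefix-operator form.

(1) (~ (~ (~ (~ 0))))  =[not_not →]=  (~ (~ 0))    ⊢ (a ^ ((~ (~ 0)) & (~ (~ 0))))
(2) ((~ (~ 0)) & (~ (~ 0)))  =[and_idem →]=  (~ (~ 0))    ⊢ (a ^ (~ (~ 0)))
(3) (~ (~ 0))  =[not_not →]=  0    ⊢ cost 6, within 6

(a ^ 0)   [cost 6]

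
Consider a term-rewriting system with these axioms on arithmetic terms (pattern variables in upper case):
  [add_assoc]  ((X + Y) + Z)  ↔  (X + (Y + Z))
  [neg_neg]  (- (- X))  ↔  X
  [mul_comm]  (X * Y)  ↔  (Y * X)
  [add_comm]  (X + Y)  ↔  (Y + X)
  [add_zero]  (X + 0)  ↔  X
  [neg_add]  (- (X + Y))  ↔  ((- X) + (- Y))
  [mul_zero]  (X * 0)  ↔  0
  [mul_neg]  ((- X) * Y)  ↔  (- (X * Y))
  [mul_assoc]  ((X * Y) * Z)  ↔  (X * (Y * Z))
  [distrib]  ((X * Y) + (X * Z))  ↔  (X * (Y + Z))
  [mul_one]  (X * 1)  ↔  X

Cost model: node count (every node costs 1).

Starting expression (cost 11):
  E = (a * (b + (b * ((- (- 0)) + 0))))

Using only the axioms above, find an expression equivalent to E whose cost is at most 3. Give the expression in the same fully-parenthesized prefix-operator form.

step 1: neg_neg (→) rewrites (- (- 0)) into 0, now (a * (b + (b * (0 + 0))))
step 2: add_zero (→) rewrites (0 + 0) into 0, now (a * (b + (b * 0)))
step 3: mul_zero (→) rewrites (b * 0) into 0, now (a * (b + 0))
step 4: add_zero (→) rewrites (b + 0) into b, reaching cost 3 (bound 3)

(a * b)   [cost 3]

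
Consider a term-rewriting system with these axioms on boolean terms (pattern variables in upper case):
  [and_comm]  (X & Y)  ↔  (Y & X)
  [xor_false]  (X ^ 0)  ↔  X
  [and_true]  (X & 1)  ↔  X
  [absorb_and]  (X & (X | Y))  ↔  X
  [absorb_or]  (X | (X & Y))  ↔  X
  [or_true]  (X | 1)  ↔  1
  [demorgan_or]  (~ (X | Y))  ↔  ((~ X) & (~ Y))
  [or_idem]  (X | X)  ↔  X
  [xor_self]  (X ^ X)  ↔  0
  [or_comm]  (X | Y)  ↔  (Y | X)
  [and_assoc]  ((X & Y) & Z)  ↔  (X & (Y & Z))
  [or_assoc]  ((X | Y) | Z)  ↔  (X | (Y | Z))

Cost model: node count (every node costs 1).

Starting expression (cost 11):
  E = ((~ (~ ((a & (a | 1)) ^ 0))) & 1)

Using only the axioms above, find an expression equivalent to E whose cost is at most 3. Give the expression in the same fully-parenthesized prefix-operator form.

(~ (~ a))   [cost 3]

1. [absorb_and →] (a & (a | 1))  →  a;  E = ((~ (~ (a ^ 0))) & 1)
2. [xor_false →] (a ^ 0)  →  a;  E = ((~ (~ a)) & 1)
3. [and_true →] ((~ (~ a)) & 1)  →  (~ (~ a));  cost 3 ≤ 3, done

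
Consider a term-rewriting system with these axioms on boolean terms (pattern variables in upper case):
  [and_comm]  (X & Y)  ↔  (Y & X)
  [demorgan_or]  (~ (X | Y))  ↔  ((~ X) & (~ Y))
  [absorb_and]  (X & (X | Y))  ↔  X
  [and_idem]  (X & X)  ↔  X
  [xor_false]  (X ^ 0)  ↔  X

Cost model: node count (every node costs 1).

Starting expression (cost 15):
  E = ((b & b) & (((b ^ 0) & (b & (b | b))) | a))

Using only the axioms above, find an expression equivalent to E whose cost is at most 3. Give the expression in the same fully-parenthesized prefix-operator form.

1. [absorb_and →] (b & (b | b))  →  b;  E = ((b & b) & (((b ^ 0) & b) | a))
2. [xor_false →] (b ^ 0)  →  b;  E = ((b & b) & ((b & b) | a))
3. [absorb_and →] ((b & b) & ((b & b) | a))  →  (b & b);  cost 3 ≤ 3, done

(b & b)   [cost 3]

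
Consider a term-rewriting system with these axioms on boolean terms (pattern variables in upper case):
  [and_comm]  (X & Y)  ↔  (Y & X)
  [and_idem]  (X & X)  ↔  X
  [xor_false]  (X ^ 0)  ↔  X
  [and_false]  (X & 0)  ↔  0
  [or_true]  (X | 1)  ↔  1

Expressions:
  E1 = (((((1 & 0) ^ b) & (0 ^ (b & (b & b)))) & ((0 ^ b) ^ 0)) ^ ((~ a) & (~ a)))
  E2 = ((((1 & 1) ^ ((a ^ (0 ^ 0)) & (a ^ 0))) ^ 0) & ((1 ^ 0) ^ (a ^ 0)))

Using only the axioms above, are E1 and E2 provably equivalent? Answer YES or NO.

Every axiom is a valid identity, so a rewrite proof would force E1 and E2 to agree under every assignment.
At a=0, b=1: E1 = 0 but E2 = 1; they differ, so no derivation exists.

NO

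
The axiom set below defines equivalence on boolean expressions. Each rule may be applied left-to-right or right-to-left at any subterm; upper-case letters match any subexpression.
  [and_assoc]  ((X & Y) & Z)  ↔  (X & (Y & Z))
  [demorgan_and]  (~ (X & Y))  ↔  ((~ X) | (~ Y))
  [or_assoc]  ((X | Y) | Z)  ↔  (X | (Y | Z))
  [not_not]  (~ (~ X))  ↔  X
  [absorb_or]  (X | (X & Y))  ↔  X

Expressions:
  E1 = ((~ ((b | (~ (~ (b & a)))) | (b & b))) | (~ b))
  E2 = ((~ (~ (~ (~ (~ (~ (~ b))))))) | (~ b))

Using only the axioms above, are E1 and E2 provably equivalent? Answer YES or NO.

YES

1. [not_not →] (~ (~ (b & a)))  →  (b & a);  E1 = ((~ ((b | (b & a)) | (b & b))) | (~ b))
2. [absorb_or →] (b | (b & a))  →  b;  E1 = ((~ (b | (b & b))) | (~ b))
3. [absorb_or →] (b | (b & b))  →  b;  E1 = ((~ b) | (~ b))
4. [not_not ←] (~ b)  →  (~ (~ (~ b)));  E1 = ((~ (~ (~ b))) | (~ b))
5. [not_not ←] (~ (~ (~ b)))  →  (~ (~ (~ (~ (~ b)))));  E1 = ((~ (~ (~ (~ (~ b))))) | (~ b))
6. [not_not ←] (~ (~ (~ (~ (~ b)))))  →  (~ (~ (~ (~ (~ (~ (~ b)))))));  this is E2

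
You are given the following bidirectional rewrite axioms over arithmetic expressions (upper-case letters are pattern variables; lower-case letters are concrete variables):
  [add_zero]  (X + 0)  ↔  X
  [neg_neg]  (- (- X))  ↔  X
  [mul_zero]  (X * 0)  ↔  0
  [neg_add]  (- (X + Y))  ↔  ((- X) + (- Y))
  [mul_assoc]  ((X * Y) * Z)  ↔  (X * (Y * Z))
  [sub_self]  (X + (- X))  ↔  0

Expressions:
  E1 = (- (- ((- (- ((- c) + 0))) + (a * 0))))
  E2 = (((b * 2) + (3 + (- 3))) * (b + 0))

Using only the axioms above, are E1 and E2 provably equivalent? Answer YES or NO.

NO

All listed rules preserve value, hence provable equivalence implies equal values everywhere; look for a separating assignment.
a=0, b=0, c=1 gives E1 ↦ -1, E2 ↦ 0; values differ ⇒ not provably equivalent.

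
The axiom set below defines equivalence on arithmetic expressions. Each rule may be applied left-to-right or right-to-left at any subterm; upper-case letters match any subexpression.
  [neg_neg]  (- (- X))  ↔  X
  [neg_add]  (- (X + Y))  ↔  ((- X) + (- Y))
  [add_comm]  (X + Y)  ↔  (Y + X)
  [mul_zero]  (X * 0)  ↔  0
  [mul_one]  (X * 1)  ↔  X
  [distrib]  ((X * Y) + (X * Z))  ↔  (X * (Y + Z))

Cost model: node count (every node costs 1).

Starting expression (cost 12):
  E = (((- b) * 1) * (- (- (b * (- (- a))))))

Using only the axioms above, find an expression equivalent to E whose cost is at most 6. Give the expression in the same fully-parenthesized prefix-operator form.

step 1: neg_neg (→) rewrites (- (- a)) into a, now (((- b) * 1) * (- (- (b * a))))
step 2: neg_neg (→) rewrites (- (- (b * a))) into (b * a), now (((- b) * 1) * (b * a))
step 3: mul_one (→) rewrites ((- b) * 1) into (- b), reaching cost 6 (bound 6)

((- b) * (b * a))   [cost 6]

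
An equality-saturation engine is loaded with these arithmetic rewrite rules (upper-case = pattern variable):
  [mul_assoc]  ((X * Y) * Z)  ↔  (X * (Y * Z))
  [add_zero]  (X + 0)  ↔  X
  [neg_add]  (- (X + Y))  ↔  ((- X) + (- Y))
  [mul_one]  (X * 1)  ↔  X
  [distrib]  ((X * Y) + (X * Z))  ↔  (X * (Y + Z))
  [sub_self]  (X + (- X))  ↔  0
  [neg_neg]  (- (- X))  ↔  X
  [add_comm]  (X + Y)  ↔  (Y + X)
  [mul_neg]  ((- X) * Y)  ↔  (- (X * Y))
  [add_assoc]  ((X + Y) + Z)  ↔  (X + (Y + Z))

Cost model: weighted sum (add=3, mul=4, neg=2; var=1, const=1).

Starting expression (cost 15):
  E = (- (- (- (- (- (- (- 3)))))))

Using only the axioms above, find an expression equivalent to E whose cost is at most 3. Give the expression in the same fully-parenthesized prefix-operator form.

step 1: neg_neg (→) rewrites (- (- (- (- (- 3))))) into (- (- (- 3))), now (- (- (- (- (- 3)))))
step 2: neg_neg (→) rewrites (- (- (- 3))) into (- 3), now (- (- (- 3)))
step 3: neg_neg (→) rewrites (- (- 3)) into 3, reaching cost 3 (bound 3)

(- 3)   [cost 3]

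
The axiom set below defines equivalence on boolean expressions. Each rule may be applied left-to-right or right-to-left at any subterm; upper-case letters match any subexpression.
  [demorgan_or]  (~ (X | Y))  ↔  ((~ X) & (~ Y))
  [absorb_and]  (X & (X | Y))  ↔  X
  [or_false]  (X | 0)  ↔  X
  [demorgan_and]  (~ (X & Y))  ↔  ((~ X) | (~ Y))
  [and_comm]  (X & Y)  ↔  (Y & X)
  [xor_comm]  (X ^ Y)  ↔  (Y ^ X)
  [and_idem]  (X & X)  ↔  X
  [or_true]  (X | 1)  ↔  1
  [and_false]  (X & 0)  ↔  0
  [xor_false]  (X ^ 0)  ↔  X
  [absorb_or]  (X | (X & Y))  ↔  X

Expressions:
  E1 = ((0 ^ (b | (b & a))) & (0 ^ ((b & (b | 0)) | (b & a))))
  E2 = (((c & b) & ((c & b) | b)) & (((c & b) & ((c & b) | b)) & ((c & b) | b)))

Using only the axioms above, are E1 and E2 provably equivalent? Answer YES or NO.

NO

All listed rules preserve value, hence provable equivalence implies equal values everywhere; look for a separating assignment.
a=0, b=1, c=0 gives E1 ↦ 1, E2 ↦ 0; values differ ⇒ not provably equivalent.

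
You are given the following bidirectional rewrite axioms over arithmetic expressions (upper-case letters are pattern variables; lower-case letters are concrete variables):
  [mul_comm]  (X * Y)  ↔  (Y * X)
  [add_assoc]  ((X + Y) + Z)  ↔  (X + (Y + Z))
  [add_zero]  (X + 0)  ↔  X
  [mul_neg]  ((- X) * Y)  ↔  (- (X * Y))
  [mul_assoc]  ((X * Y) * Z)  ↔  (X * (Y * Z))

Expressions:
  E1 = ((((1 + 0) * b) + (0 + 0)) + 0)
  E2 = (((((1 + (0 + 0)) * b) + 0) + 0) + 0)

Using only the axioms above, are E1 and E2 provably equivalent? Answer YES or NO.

(1) (1 + 0)  =[add_zero →]=  1    ⊢ (((1 * b) + (0 + 0)) + 0)
(2) (0 + 0)  =[add_zero →]=  0    ⊢ (((1 * b) + 0) + 0)
(3) (((1 * b) + 0) + 0)  =[add_zero →]=  ((1 * b) + 0)
(4) ((1 * b) + 0)  =[add_zero →]=  (1 * b)
(5) (1 * b)  =[mul_comm →]=  (b * 1)
(6) 1  =[add_zero ←]=  (1 + 0)    ⊢ (b * (1 + 0))
(7) (b * (1 + 0))  =[mul_comm →]=  ((1 + 0) * b)
(8) 0  =[add_zero ←]=  (0 + 0)    ⊢ ((1 + (0 + 0)) * b)
(9) ((1 + (0 + 0)) * b)  =[add_zero ←]=  (((1 + (0 + 0)) * b) + 0)
(10) (((1 + (0 + 0)) * b) + 0)  =[add_zero ←]=  ((((1 + (0 + 0)) * b) + 0) + 0)
(11) (((1 + (0 + 0)) * b) + 0)  =[add_zero ←]=  ((((1 + (0 + 0)) * b) + 0) + 0)    ⊢ E2

YES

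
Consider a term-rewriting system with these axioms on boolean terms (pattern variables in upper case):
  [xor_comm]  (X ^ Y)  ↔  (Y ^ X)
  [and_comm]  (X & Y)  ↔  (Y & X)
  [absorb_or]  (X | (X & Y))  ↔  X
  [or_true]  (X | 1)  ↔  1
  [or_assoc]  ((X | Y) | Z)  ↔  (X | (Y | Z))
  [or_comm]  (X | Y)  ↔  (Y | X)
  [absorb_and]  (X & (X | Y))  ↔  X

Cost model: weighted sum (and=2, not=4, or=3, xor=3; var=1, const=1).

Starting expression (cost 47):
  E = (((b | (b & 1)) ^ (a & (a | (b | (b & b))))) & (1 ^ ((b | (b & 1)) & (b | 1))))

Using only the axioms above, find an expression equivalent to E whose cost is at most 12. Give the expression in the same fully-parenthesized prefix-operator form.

((b ^ a) & (1 ^ b))   [cost 12]

step 1: absorb_or (→) rewrites (b | (b & b)) into b, now (((b | (b & 1)) ^ (a & (a | b))) & (1 ^ ((b | (b & 1)) & (b | 1))))
step 2: absorb_or (→) rewrites (b | (b & 1)) into b, now ((b ^ (a & (a | b))) & (1 ^ ((b | (b & 1)) & (b | 1))))
step 3: absorb_or (→) rewrites (b | (b & 1)) into b, now ((b ^ (a & (a | b))) & (1 ^ (b & (b | 1))))
step 4: absorb_and (→) rewrites (a & (a | b)) into a, now ((b ^ a) & (1 ^ (b & (b | 1))))
step 5: absorb_and (→) rewrites (b & (b | 1)) into b, reaching cost 12 (bound 12)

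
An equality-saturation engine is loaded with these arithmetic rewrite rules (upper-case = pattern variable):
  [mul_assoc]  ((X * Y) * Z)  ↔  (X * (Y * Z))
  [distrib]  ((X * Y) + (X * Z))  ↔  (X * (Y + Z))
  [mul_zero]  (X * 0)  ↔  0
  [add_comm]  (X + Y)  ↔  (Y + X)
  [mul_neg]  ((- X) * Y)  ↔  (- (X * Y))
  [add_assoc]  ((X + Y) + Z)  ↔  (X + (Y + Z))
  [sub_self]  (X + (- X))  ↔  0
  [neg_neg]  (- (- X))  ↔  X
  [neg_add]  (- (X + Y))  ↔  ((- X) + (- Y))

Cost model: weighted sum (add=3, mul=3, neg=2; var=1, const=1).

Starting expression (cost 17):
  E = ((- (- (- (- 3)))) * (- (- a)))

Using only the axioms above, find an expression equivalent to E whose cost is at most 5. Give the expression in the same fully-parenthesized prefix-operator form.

(3 * a)   [cost 5]

(1) (- (- (- (- 3))))  =[neg_neg →]=  (- (- 3))    ⊢ ((- (- 3)) * (- (- a)))
(2) (- (- a))  =[neg_neg →]=  a    ⊢ ((- (- 3)) * a)
(3) (- (- 3))  =[neg_neg →]=  3    ⊢ cost 5, within 5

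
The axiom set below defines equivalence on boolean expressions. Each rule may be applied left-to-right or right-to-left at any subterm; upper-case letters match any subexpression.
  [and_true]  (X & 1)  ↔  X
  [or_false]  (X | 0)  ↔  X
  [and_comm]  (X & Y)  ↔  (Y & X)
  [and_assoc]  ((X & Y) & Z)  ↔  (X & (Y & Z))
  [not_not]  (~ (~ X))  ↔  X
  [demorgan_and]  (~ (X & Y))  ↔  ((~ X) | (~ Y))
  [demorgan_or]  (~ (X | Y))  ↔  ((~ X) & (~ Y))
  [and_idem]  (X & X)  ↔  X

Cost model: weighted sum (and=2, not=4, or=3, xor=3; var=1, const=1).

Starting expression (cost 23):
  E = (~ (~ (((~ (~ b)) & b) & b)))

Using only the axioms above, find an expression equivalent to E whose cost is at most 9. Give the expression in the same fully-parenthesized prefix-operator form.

(1) (~ (~ b))  =[not_not →]=  b    ⊢ (~ (~ ((b & b) & b)))
(2) ((b & b) & b)  =[and_comm →]=  (b & (b & b))    ⊢ (~ (~ (b & (b & b))))
(3) (b & b)  =[and_idem →]=  b    ⊢ (~ (~ (b & b)))
(4) (b & b)  =[and_idem →]=  b    ⊢ cost 9, within 9

(~ (~ b))   [cost 9]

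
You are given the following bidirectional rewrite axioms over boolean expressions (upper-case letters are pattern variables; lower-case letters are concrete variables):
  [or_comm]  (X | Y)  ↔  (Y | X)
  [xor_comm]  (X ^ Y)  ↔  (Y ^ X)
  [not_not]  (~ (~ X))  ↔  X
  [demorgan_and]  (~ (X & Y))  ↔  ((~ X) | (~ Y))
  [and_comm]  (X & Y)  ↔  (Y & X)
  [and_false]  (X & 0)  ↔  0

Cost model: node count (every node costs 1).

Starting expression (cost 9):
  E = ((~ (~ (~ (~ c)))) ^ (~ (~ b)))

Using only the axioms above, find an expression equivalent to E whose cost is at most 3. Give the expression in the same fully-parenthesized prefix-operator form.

step 1: not_not (→) rewrites (~ (~ b)) into b, now ((~ (~ (~ (~ c)))) ^ b)
step 2: not_not (→) rewrites (~ (~ (~ c))) into (~ c), now ((~ (~ c)) ^ b)
step 3: not_not (→) rewrites (~ (~ c)) into c, reaching cost 3 (bound 3)

(c ^ b)   [cost 3]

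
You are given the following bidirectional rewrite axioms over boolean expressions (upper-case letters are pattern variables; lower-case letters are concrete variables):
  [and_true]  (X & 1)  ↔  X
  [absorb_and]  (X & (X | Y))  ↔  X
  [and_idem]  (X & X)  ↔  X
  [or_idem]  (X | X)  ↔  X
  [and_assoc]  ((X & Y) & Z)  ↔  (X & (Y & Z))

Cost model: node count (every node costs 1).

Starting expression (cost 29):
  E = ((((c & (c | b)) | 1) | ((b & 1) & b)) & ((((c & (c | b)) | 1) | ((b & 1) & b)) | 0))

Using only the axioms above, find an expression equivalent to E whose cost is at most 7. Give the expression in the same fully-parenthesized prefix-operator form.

((c | 1) | (b & b))   [cost 7]

1. [absorb_and →] ((((c & (c | b)) | 1) | ((b & 1) & b)) & ((((c & (c | b)) | 1) | ((b & 1) & b)) | 0))  →  (((c & (c | b)) | 1) | ((b & 1) & b))
2. [absorb_and →] (c & (c | b))  →  c;  E = ((c | 1) | ((b & 1) & b))
3. [and_true →] (b & 1)  →  b;  cost 7 ≤ 7, done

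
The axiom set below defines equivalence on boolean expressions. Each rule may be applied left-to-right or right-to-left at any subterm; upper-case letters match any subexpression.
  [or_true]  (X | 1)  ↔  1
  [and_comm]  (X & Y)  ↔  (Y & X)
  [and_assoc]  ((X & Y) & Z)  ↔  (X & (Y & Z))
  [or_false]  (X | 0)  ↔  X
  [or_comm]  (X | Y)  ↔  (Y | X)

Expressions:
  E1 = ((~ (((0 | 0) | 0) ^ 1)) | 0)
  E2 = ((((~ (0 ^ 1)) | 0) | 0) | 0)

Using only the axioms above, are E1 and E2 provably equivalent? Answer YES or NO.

1. [or_false →] (0 | 0)  →  0;  E1 = ((~ ((0 | 0) ^ 1)) | 0)
2. [or_false →] ((~ ((0 | 0) ^ 1)) | 0)  →  (~ ((0 | 0) ^ 1))
3. [or_false →] (0 | 0)  →  0;  E1 = (~ (0 ^ 1))
4. [or_false ←] (~ (0 ^ 1))  →  ((~ (0 ^ 1)) | 0)
5. [or_false ←] (~ (0 ^ 1))  →  ((~ (0 ^ 1)) | 0);  E1 = (((~ (0 ^ 1)) | 0) | 0)
6. [or_false ←] ((~ (0 ^ 1)) | 0)  →  (((~ (0 ^ 1)) | 0) | 0);  this is E2

YES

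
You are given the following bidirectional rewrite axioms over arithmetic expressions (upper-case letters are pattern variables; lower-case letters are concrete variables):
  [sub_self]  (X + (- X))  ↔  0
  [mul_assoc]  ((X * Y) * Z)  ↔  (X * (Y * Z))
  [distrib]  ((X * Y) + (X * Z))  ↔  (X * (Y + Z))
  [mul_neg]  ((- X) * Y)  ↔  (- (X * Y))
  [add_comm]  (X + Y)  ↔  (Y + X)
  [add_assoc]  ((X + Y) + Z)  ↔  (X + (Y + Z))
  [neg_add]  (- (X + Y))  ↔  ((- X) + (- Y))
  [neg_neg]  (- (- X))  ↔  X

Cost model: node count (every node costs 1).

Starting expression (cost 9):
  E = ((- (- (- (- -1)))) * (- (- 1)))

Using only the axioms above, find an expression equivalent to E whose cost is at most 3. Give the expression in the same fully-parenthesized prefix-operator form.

(-1 * 1)   [cost 3]

1. [neg_neg →] (- (- 1))  →  1;  E = ((- (- (- (- -1)))) * 1)
2. [neg_neg →] (- (- (- (- -1))))  →  (- (- -1));  E = ((- (- -1)) * 1)
3. [neg_neg →] (- (- -1))  →  -1;  cost 3 ≤ 3, done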